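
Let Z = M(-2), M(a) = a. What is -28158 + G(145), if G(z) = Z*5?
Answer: -28168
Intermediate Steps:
Z = -2
G(z) = -10 (G(z) = -2*5 = -10)
-28158 + G(145) = -28158 - 10 = -28168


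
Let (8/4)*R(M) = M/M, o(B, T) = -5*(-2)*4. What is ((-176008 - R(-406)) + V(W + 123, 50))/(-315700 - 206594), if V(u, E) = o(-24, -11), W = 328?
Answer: 351937/1044588 ≈ 0.33691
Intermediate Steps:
o(B, T) = 40 (o(B, T) = 10*4 = 40)
R(M) = 1/2 (R(M) = (M/M)/2 = (1/2)*1 = 1/2)
V(u, E) = 40
((-176008 - R(-406)) + V(W + 123, 50))/(-315700 - 206594) = ((-176008 - 1*1/2) + 40)/(-315700 - 206594) = ((-176008 - 1/2) + 40)/(-522294) = (-352017/2 + 40)*(-1/522294) = -351937/2*(-1/522294) = 351937/1044588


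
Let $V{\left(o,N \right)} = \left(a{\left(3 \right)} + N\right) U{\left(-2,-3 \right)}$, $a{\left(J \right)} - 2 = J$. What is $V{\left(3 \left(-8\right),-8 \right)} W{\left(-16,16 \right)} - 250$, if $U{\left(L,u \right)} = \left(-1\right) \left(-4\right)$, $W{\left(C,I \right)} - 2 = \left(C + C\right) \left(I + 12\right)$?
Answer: $10478$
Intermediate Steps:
$W{\left(C,I \right)} = 2 + 2 C \left(12 + I\right)$ ($W{\left(C,I \right)} = 2 + \left(C + C\right) \left(I + 12\right) = 2 + 2 C \left(12 + I\right)$)
$a{\left(J \right)} = 2 + J$
$U{\left(L,u \right)} = 4$
$V{\left(o,N \right)} = 20 + 4 N$ ($V{\left(o,N \right)} = \left(\left(2 + 3\right) + N\right) 4 = \left(5 + N\right) 4 = 20 + 4 N$)
$V{\left(3 \left(-8\right),-8 \right)} W{\left(-16,16 \right)} - 250 = \left(20 + 4 \left(-8\right)\right) \left(2 + 24 \left(-16\right) + 2 \left(-16\right) 16\right) - 250 = \left(20 - 32\right) \left(2 - 384 - 512\right) - 250 = \left(-12\right) \left(-894\right) - 250 = 10728 - 250 = 10478$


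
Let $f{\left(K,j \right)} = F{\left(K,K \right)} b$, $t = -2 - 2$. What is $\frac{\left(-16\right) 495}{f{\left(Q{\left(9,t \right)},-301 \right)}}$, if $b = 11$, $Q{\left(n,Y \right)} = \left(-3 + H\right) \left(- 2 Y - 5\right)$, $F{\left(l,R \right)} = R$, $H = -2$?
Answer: $48$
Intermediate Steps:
$t = -4$ ($t = -2 - 2 = -4$)
$Q{\left(n,Y \right)} = 25 + 10 Y$ ($Q{\left(n,Y \right)} = \left(-3 - 2\right) \left(- 2 Y - 5\right) = - 5 \left(-5 - 2 Y\right) = 25 + 10 Y$)
$f{\left(K,j \right)} = 11 K$ ($f{\left(K,j \right)} = K 11 = 11 K$)
$\frac{\left(-16\right) 495}{f{\left(Q{\left(9,t \right)},-301 \right)}} = \frac{\left(-16\right) 495}{11 \left(25 + 10 \left(-4\right)\right)} = - \frac{7920}{11 \left(25 - 40\right)} = - \frac{7920}{11 \left(-15\right)} = - \frac{7920}{-165} = \left(-7920\right) \left(- \frac{1}{165}\right) = 48$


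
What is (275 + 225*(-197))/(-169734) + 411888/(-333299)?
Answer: -27614788421/28286086233 ≈ -0.97627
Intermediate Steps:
(275 + 225*(-197))/(-169734) + 411888/(-333299) = (275 - 44325)*(-1/169734) + 411888*(-1/333299) = -44050*(-1/169734) - 411888/333299 = 22025/84867 - 411888/333299 = -27614788421/28286086233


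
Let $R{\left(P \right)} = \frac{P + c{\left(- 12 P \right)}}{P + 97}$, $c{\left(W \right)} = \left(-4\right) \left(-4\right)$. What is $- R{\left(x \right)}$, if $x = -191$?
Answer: $- \frac{175}{94} \approx -1.8617$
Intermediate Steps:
$c{\left(W \right)} = 16$
$R{\left(P \right)} = \frac{16 + P}{97 + P}$ ($R{\left(P \right)} = \frac{P + 16}{P + 97} = \frac{16 + P}{97 + P}$)
$- R{\left(x \right)} = - \frac{16 - 191}{97 - 191} = - \frac{-175}{-94} = - \frac{\left(-1\right) \left(-175\right)}{94} = \left(-1\right) \frac{175}{94} = - \frac{175}{94}$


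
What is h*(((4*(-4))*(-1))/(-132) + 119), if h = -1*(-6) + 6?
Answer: 15692/11 ≈ 1426.5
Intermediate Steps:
h = 12 (h = 6 + 6 = 12)
h*(((4*(-4))*(-1))/(-132) + 119) = 12*(((4*(-4))*(-1))/(-132) + 119) = 12*(-16*(-1)*(-1/132) + 119) = 12*(16*(-1/132) + 119) = 12*(-4/33 + 119) = 12*(3923/33) = 15692/11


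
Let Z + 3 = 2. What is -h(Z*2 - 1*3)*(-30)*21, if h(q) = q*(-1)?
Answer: 3150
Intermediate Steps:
Z = -1 (Z = -3 + 2 = -1)
h(q) = -q
-h(Z*2 - 1*3)*(-30)*21 = --(-1*2 - 1*3)*(-30)*21 = --(-2 - 3)*(-30)*21 = --1*(-5)*(-30)*21 = -5*(-30)*21 = -(-150)*21 = -1*(-3150) = 3150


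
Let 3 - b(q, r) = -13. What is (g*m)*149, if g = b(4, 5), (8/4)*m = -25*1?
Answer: -29800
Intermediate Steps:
b(q, r) = 16 (b(q, r) = 3 - 1*(-13) = 3 + 13 = 16)
m = -25/2 (m = (-25*1)/2 = (½)*(-25) = -25/2 ≈ -12.500)
g = 16
(g*m)*149 = (16*(-25/2))*149 = -200*149 = -29800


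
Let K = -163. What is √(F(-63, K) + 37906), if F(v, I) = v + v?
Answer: 2*√9445 ≈ 194.37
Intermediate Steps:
F(v, I) = 2*v
√(F(-63, K) + 37906) = √(2*(-63) + 37906) = √(-126 + 37906) = √37780 = 2*√9445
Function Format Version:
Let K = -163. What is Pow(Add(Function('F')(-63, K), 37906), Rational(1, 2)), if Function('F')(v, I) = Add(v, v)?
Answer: Mul(2, Pow(9445, Rational(1, 2))) ≈ 194.37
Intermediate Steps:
Function('F')(v, I) = Mul(2, v)
Pow(Add(Function('F')(-63, K), 37906), Rational(1, 2)) = Pow(Add(Mul(2, -63), 37906), Rational(1, 2)) = Pow(Add(-126, 37906), Rational(1, 2)) = Pow(37780, Rational(1, 2)) = Mul(2, Pow(9445, Rational(1, 2)))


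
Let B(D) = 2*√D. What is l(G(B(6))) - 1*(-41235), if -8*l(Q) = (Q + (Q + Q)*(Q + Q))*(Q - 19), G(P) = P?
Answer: 41460 - 77*√6/4 ≈ 41413.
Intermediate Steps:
l(Q) = -(-19 + Q)*(Q + 4*Q²)/8 (l(Q) = -(Q + (Q + Q)*(Q + Q))*(Q - 19)/8 = -(Q + (2*Q)*(2*Q))*(-19 + Q)/8 = -(Q + 4*Q²)*(-19 + Q)/8 = -(-19 + Q)*(Q + 4*Q²)/8)
l(G(B(6))) - 1*(-41235) = (2*√6)*(19 - 4*(2*√6)² + 75*(2*√6))/8 - 1*(-41235) = (2*√6)*(19 - 4*24 + 150*√6)/8 + 41235 = (2*√6)*(19 - 96 + 150*√6)/8 + 41235 = (2*√6)*(-77 + 150*√6)/8 + 41235 = √6*(-77 + 150*√6)/4 + 41235 = 41235 + √6*(-77 + 150*√6)/4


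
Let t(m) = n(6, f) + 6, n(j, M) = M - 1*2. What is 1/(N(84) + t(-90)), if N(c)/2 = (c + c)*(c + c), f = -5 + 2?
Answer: 1/56449 ≈ 1.7715e-5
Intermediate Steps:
f = -3
n(j, M) = -2 + M (n(j, M) = M - 2 = -2 + M)
N(c) = 8*c² (N(c) = 2*((c + c)*(c + c)) = 2*((2*c)*(2*c)) = 2*(4*c²) = 8*c²)
t(m) = 1 (t(m) = (-2 - 3) + 6 = -5 + 6 = 1)
1/(N(84) + t(-90)) = 1/(8*84² + 1) = 1/(8*7056 + 1) = 1/(56448 + 1) = 1/56449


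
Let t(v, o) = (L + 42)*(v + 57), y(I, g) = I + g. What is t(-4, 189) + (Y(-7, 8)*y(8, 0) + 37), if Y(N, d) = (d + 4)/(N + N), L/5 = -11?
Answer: -4612/7 ≈ -658.86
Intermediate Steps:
L = -55 (L = 5*(-11) = -55)
Y(N, d) = (4 + d)/(2*N) (Y(N, d) = (4 + d)/((2*N)) = (4 + d)*(1/(2*N)) = (4 + d)/(2*N))
t(v, o) = -741 - 13*v (t(v, o) = (-55 + 42)*(v + 57) = -13*(57 + v) = -741 - 13*v)
t(-4, 189) + (Y(-7, 8)*y(8, 0) + 37) = (-741 - 13*(-4)) + (((½)*(4 + 8)/(-7))*(8 + 0) + 37) = (-741 + 52) + (((½)*(-⅐)*12)*8 + 37) = -689 + (-6/7*8 + 37) = -689 + (-48/7 + 37) = -689 + 211/7 = -4612/7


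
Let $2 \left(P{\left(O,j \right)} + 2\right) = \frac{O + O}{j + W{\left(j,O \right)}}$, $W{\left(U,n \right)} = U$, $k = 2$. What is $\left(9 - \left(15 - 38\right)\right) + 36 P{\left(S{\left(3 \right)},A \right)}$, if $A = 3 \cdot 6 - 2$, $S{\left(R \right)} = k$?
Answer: $- \frac{151}{4} \approx -37.75$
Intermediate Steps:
$S{\left(R \right)} = 2$
$A = 16$ ($A = 18 - 2 = 16$)
$P{\left(O,j \right)} = -2 + \frac{O}{2 j}$ ($P{\left(O,j \right)} = -2 + \frac{\left(O + O\right) \frac{1}{j + j}}{2} = -2 + \frac{2 O \frac{1}{2 j}}{2} = -2 + \frac{O \frac{1}{j}}{2} = -2 + \frac{O}{2 j}$)
$\left(9 - \left(15 - 38\right)\right) + 36 P{\left(S{\left(3 \right)},A \right)} = \left(9 - \left(15 - 38\right)\right) + 36 \left(-2 + \frac{1}{2} \cdot 2 \cdot \frac{1}{16}\right) = \left(9 - -23\right) + 36 \left(-2 + \frac{1}{16}\right) = \left(9 + 23\right) + 36 \left(- \frac{31}{16}\right) = 32 - \frac{279}{4} = - \frac{151}{4}$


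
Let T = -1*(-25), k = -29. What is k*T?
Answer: -725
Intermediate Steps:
T = 25
k*T = -29*25 = -725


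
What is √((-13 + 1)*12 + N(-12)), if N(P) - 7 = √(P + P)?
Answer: √(-137 + 2*I*√6) ≈ 0.2092 + 11.707*I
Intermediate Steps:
N(P) = 7 + √2*√P (N(P) = 7 + √(P + P) = 7 + √(2*P) = 7 + √2*√P)
√((-13 + 1)*12 + N(-12)) = √((-13 + 1)*12 + (7 + √2*√(-12))) = √(-12*12 + (7 + √2*(2*I*√3))) = √(-144 + (7 + 2*I*√6)) = √(-137 + 2*I*√6)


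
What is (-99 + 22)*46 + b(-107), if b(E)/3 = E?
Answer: -3863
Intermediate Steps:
b(E) = 3*E
(-99 + 22)*46 + b(-107) = (-99 + 22)*46 + 3*(-107) = -77*46 - 321 = -3542 - 321 = -3863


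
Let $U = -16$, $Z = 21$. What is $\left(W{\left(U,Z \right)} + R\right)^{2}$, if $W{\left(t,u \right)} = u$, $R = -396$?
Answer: $140625$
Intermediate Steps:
$\left(W{\left(U,Z \right)} + R\right)^{2} = \left(21 - 396\right)^{2} = \left(-375\right)^{2} = 140625$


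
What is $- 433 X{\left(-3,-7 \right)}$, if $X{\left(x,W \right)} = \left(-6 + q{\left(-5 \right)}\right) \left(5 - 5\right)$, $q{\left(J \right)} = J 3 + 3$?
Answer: $0$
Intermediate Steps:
$q{\left(J \right)} = 3 + 3 J$ ($q{\left(J \right)} = 3 J + 3 = 3 + 3 J$)
$X{\left(x,W \right)} = 0$ ($X{\left(x,W \right)} = \left(-6 + \left(3 + 3 \left(-5\right)\right)\right) \left(5 - 5\right) = \left(-6 + \left(3 - 15\right)\right) 0 = \left(-6 - 12\right) 0 = \left(-18\right) 0 = 0$)
$- 433 X{\left(-3,-7 \right)} = \left(-433\right) 0 = 0$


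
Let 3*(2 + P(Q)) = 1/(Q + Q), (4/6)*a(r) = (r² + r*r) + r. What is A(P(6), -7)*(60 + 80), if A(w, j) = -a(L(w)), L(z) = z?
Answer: -131705/108 ≈ -1219.5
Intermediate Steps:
a(r) = 3*r² + 3*r/2 (a(r) = 3*((r² + r*r) + r)/2 = 3*((r² + r²) + r)/2 = 3*(2*r² + r)/2 = 3*(r + 2*r²)/2 = 3*r² + 3*r/2)
P(Q) = -2 + 1/(6*Q) (P(Q) = -2 + 1/(3*(Q + Q)) = -2 + 1/(3*((2*Q))) = -2 + (1/(2*Q))/3 = -2 + 1/(6*Q))
A(w, j) = -3*w*(1 + 2*w)/2
A(P(6), -7)*(60 + 80) = (-3*(-2 + (⅙)/6)*(1 + 2*(-2 + (⅙)/6))/2)*(60 + 80) = -3*(-2 + (⅙)*(⅙))*(1 + 2*(-2 + (⅙)*(⅙)))/2*140 = -3*(-2 + 1/36)*(1 + 2*(-2 + 1/36))/2*140 = -3/2*(-71/36)*(1 + 2*(-71/36))*140 = -3/2*(-71/36)*(1 - 71/18)*140 = -3/2*(-71/36)*(-53/18)*140 = -3763/432*140 = -131705/108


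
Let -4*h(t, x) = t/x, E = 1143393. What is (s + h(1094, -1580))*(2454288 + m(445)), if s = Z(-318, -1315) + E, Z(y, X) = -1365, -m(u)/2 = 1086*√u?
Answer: 1107132086157222/395 - 1959583301661*√445/790 ≈ 2.7505e+12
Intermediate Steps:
m(u) = -2172*√u
h(t, x) = -t/(4*x)
s = 1142028 (s = -1365 + 1143393 = 1142028)
(s + h(1094, -1580))*(2454288 + m(445)) = (1142028 - ¼*1094/(-1580))*(2454288 - 2172*√445) = (1142028 - ¼*1094*(-1/1580))*(2454288 - 2172*√445) = (1142028 + 547/3160)*(2454288 - 2172*√445) = 3608809027*(2454288 - 2172*√445)/3160 = 1107132086157222/395 - 1959583301661*√445/790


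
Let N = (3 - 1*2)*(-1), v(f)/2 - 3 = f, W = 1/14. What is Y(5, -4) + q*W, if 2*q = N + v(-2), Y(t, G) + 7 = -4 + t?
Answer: -167/28 ≈ -5.9643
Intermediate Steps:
W = 1/14 ≈ 0.071429
v(f) = 6 + 2*f
Y(t, G) = -11 + t (Y(t, G) = -7 + (-4 + t) = -11 + t)
N = -1 (N = (3 - 2)*(-1) = 1*(-1) = -1)
q = ½ (q = (-1 + (6 + 2*(-2)))/2 = (-1 + (6 - 4))/2 = (-1 + 2)/2 = (½)*1 = ½ ≈ 0.50000)
Y(5, -4) + q*W = (-11 + 5) + (½)*(1/14) = -6 + 1/28 = -167/28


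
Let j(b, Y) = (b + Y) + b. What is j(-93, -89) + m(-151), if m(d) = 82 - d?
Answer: -42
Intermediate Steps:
j(b, Y) = Y + 2*b (j(b, Y) = (Y + b) + b = Y + 2*b)
j(-93, -89) + m(-151) = (-89 + 2*(-93)) + (82 - 1*(-151)) = (-89 - 186) + (82 + 151) = -275 + 233 = -42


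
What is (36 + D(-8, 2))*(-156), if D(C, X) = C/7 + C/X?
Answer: -33696/7 ≈ -4813.7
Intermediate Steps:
D(C, X) = C/7 + C/X (D(C, X) = C*(⅐) + C/X = C/7 + C/X)
(36 + D(-8, 2))*(-156) = (36 + ((⅐)*(-8) - 8/2))*(-156) = (36 + (-8/7 - 8*½))*(-156) = (36 + (-8/7 - 4))*(-156) = (36 - 36/7)*(-156) = (216/7)*(-156) = -33696/7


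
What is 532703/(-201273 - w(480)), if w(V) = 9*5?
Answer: -532703/201318 ≈ -2.6461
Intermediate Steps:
w(V) = 45
532703/(-201273 - w(480)) = 532703/(-201273 - 1*45) = 532703/(-201273 - 45) = 532703/(-201318) = 532703*(-1/201318) = -532703/201318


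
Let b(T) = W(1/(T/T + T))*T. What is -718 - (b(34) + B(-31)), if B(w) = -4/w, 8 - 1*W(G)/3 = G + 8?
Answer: -776008/1085 ≈ -715.21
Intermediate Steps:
W(G) = -3*G (W(G) = 24 - 3*(G + 8) = 24 - 3*(8 + G) = 24 + (-24 - 3*G) = -3*G)
b(T) = -3*T/(1 + T) (b(T) = (-3/(T/T + T))*T = (-3/(1 + T))*T = -3*T/(1 + T))
-718 - (b(34) + B(-31)) = -718 - (-3*34/(1 + 34) - 4/(-31)) = -718 - (-3*34/35 - 4*(-1/31)) = -718 - (-3*34*1/35 + 4/31) = -718 - (-102/35 + 4/31) = -718 - 1*(-3022/1085) = -718 + 3022/1085 = -776008/1085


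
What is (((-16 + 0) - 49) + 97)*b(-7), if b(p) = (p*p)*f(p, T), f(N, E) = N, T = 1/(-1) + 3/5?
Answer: -10976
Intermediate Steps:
T = -⅖ (T = 1*(-1) + 3*(⅕) = -1 + ⅗ = -⅖ ≈ -0.40000)
b(p) = p³ (b(p) = (p*p)*p = p²*p = p³)
(((-16 + 0) - 49) + 97)*b(-7) = (((-16 + 0) - 49) + 97)*(-7)³ = ((-16 - 49) + 97)*(-343) = (-65 + 97)*(-343) = 32*(-343) = -10976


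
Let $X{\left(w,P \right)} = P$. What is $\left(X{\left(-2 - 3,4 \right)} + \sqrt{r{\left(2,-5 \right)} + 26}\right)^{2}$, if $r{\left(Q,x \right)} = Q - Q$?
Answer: $\left(4 + \sqrt{26}\right)^{2} \approx 82.792$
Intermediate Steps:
$r{\left(Q,x \right)} = 0$
$\left(X{\left(-2 - 3,4 \right)} + \sqrt{r{\left(2,-5 \right)} + 26}\right)^{2} = \left(4 + \sqrt{0 + 26}\right)^{2} = \left(4 + \sqrt{26}\right)^{2}$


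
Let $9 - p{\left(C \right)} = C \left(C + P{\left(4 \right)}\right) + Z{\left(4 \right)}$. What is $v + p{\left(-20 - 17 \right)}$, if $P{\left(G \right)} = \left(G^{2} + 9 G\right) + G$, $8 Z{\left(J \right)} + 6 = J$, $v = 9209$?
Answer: $\frac{39685}{4} \approx 9921.3$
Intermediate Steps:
$Z{\left(J \right)} = - \frac{3}{4} + \frac{J}{8}$
$P{\left(G \right)} = G^{2} + 10 G$
$p{\left(C \right)} = \frac{37}{4} - C \left(56 + C\right)$ ($p{\left(C \right)} = 9 - \left(C \left(C + 4 \left(10 + 4\right)\right) + \left(- \frac{3}{4} + \frac{1}{8} \cdot 4\right)\right) = 9 - \left(C \left(C + 4 \cdot 14\right) + \left(- \frac{3}{4} + \frac{1}{2}\right)\right) = 9 - \left(C \left(C + 56\right) - \frac{1}{4}\right) = 9 - \left(C \left(56 + C\right) - \frac{1}{4}\right) = 9 - \left(- \frac{1}{4} + C \left(56 + C\right)\right) = \frac{37}{4} - C \left(56 + C\right)$)
$v + p{\left(-20 - 17 \right)} = 9209 - \left(- \frac{37}{4} + \left(-20 - 17\right)^{2} + 56 \left(-20 - 17\right)\right) = 9209 - - \frac{2849}{4} = 9209 + \left(\frac{37}{4} - 1369 + 2072\right) = 9209 + \frac{2849}{4} = \frac{39685}{4}$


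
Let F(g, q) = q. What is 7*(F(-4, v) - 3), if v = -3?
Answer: -42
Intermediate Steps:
7*(F(-4, v) - 3) = 7*(-3 - 3) = 7*(-6) = -42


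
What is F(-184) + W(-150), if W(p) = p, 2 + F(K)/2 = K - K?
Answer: -154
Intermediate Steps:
F(K) = -4 (F(K) = -4 + 2*(K - K) = -4 + 2*0 = -4 + 0 = -4)
F(-184) + W(-150) = -4 - 150 = -154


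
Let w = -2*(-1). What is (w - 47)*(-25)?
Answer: 1125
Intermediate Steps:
w = 2
(w - 47)*(-25) = (2 - 47)*(-25) = -45*(-25) = 1125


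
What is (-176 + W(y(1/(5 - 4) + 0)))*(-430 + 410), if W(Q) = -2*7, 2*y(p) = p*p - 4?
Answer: 3800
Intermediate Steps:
y(p) = -2 + p**2/2 (y(p) = (p*p - 4)/2 = (p**2 - 4)/2 = (-4 + p**2)/2 = -2 + p**2/2)
W(Q) = -14 (W(Q) = -1*14 = -14)
(-176 + W(y(1/(5 - 4) + 0)))*(-430 + 410) = (-176 - 14)*(-430 + 410) = -190*(-20) = 3800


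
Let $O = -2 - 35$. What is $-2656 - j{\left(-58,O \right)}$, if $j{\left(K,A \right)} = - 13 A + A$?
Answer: $-3100$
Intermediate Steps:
$O = -37$
$j{\left(K,A \right)} = - 12 A$
$-2656 - j{\left(-58,O \right)} = -2656 - \left(-12\right) \left(-37\right) = -2656 - 444 = -3100$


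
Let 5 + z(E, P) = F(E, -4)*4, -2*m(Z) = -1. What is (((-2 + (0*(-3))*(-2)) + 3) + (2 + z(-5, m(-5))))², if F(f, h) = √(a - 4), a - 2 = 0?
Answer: -28 - 16*I*√2 ≈ -28.0 - 22.627*I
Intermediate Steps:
a = 2 (a = 2 + 0 = 2)
m(Z) = ½ (m(Z) = -½*(-1) = ½)
F(f, h) = I*√2 (F(f, h) = √(2 - 4) = √(-2) = I*√2)
z(E, P) = -5 + 4*I*√2 (z(E, P) = -5 + (I*√2)*4 = -5 + 4*I*√2)
(((-2 + (0*(-3))*(-2)) + 3) + (2 + z(-5, m(-5))))² = (((-2 + (0*(-3))*(-2)) + 3) + (2 + (-5 + 4*I*√2)))² = (((-2 + 0*(-2)) + 3) + (-3 + 4*I*√2))² = (((-2 + 0) + 3) + (-3 + 4*I*√2))² = ((-2 + 3) + (-3 + 4*I*√2))² = (1 + (-3 + 4*I*√2))² = (-2 + 4*I*√2)²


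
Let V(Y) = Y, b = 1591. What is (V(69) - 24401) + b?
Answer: -22741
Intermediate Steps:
(V(69) - 24401) + b = (69 - 24401) + 1591 = -24332 + 1591 = -22741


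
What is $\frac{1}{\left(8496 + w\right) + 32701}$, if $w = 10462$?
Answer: $\frac{1}{51659} \approx 1.9358 \cdot 10^{-5}$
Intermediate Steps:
$\frac{1}{\left(8496 + w\right) + 32701} = \frac{1}{\left(8496 + 10462\right) + 32701} = \frac{1}{18958 + 32701} = \frac{1}{51659}$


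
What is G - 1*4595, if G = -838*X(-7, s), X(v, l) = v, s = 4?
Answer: 1271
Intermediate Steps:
G = 5866 (G = -838*(-7) = 5866)
G - 1*4595 = 5866 - 1*4595 = 5866 - 4595 = 1271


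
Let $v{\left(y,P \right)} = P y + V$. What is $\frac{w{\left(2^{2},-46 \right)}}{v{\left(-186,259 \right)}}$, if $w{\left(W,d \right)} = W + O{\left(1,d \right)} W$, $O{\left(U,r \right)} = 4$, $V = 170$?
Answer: $- \frac{5}{12001} \approx -0.00041663$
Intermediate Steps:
$v{\left(y,P \right)} = 170 + P y$ ($v{\left(y,P \right)} = P y + 170 = 170 + P y$)
$w{\left(W,d \right)} = 5 W$ ($w{\left(W,d \right)} = W + 4 W = 5 W$)
$\frac{w{\left(2^{2},-46 \right)}}{v{\left(-186,259 \right)}} = \frac{5 \cdot 2^{2}}{170 + 259 \left(-186\right)} = \frac{5 \cdot 4}{170 - 48174} = \frac{20}{-48004} = 20 \left(- \frac{1}{48004}\right) = - \frac{5}{12001}$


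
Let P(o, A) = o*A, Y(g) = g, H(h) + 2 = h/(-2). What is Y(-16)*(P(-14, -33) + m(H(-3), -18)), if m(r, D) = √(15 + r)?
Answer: -7392 - 8*√58 ≈ -7452.9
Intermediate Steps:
H(h) = -2 - h/2 (H(h) = -2 + h/(-2) = -2 + h*(-½) = -2 - h/2)
P(o, A) = A*o
Y(-16)*(P(-14, -33) + m(H(-3), -18)) = -16*(-33*(-14) + √(15 + (-2 - ½*(-3)))) = -16*(462 + √(15 + (-2 + 3/2))) = -16*(462 + √(15 - ½)) = -16*(462 + √(29/2)) = -16*(462 + √58/2) = -7392 - 8*√58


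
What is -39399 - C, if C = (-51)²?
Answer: -42000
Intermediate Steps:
C = 2601
-39399 - C = -39399 - 1*2601 = -39399 - 2601 = -42000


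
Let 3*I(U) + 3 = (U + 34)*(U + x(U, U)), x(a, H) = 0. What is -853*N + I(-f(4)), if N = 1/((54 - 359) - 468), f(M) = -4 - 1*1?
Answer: 50325/773 ≈ 65.104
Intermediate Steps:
f(M) = -5 (f(M) = -4 - 1 = -5)
I(U) = -1 + U*(34 + U)/3 (I(U) = -1 + ((U + 34)*(U + 0))/3 = -1 + ((34 + U)*U)/3 = -1 + (U*(34 + U))/3 = -1 + U*(34 + U)/3)
N = -1/773 (N = 1/(-305 - 468) = 1/(-773) = -1/773 ≈ -0.0012937)
-853*N + I(-f(4)) = -853*(-1/773) + (-1 + (-1*(-5))²/3 + 34*(-1*(-5))/3) = 853/773 + (-1 + (⅓)*5² + (34/3)*5) = 853/773 + (-1 + (⅓)*25 + 170/3) = 853/773 + (-1 + 25/3 + 170/3) = 853/773 + 64 = 50325/773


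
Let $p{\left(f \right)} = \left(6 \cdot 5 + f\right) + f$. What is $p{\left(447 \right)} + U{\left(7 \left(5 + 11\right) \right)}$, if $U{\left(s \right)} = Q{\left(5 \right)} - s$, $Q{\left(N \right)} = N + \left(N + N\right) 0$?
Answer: $817$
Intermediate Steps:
$p{\left(f \right)} = 30 + 2 f$ ($p{\left(f \right)} = \left(30 + f\right) + f = 30 + 2 f$)
$Q{\left(N \right)} = N$ ($Q{\left(N \right)} = N + 2 N 0 = N + 0 = N$)
$U{\left(s \right)} = 5 - s$
$p{\left(447 \right)} + U{\left(7 \left(5 + 11\right) \right)} = \left(30 + 2 \cdot 447\right) + \left(5 - 7 \left(5 + 11\right)\right) = \left(30 + 894\right) + \left(5 - 7 \cdot 16\right) = 924 + \left(5 - 112\right) = 924 - 107 = 817$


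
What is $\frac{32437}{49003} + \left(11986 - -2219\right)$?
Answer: $\frac{696120052}{49003} \approx 14206.0$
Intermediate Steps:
$\frac{32437}{49003} + \left(11986 - -2219\right) = 32437 \cdot \frac{1}{49003} + \left(11986 + 2219\right) = \frac{32437}{49003} + 14205 = \frac{696120052}{49003}$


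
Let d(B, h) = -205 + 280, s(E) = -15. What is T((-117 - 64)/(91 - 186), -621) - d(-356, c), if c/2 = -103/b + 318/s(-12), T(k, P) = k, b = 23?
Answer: -6944/95 ≈ -73.095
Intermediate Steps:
c = -5906/115 (c = 2*(-103/23 + 318/(-15)) = 2*(-103*1/23 + 318*(-1/15)) = 2*(-103/23 - 106/5) = 2*(-2953/115) = -5906/115 ≈ -51.357)
d(B, h) = 75
T((-117 - 64)/(91 - 186), -621) - d(-356, c) = (-117 - 64)/(91 - 186) - 1*75 = -181/(-95) - 75 = -181*(-1/95) - 75 = 181/95 - 75 = -6944/95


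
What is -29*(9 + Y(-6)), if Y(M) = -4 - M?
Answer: -319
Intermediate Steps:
-29*(9 + Y(-6)) = -29*(9 + (-4 - 1*(-6))) = -29*(9 + (-4 + 6)) = -29*(9 + 2) = -29*11 = -319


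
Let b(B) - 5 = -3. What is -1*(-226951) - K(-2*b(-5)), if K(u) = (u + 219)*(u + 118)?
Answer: 202441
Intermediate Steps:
b(B) = 2 (b(B) = 5 - 3 = 2)
K(u) = (118 + u)*(219 + u) (K(u) = (219 + u)*(118 + u) = (118 + u)*(219 + u))
-1*(-226951) - K(-2*b(-5)) = -1*(-226951) - (25842 + (-2*2)**2 + 337*(-2*2)) = 226951 - (25842 + (-4)**2 + 337*(-4)) = 226951 - (25842 + 16 - 1348) = 226951 - 1*24510 = 226951 - 24510 = 202441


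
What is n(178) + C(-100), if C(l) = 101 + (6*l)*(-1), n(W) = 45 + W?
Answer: 924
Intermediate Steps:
C(l) = 101 - 6*l
n(178) + C(-100) = (45 + 178) + (101 - 6*(-100)) = 223 + (101 + 600) = 223 + 701 = 924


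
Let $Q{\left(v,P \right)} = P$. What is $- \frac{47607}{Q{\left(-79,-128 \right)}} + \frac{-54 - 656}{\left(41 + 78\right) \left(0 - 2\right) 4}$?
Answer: $\frac{5676593}{15232} \approx 372.68$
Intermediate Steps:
$- \frac{47607}{Q{\left(-79,-128 \right)}} + \frac{-54 - 656}{\left(41 + 78\right) \left(0 - 2\right) 4} = - \frac{47607}{-128} + \frac{-54 - 656}{\left(41 + 78\right) \left(0 - 2\right) 4} = \left(-47607\right) \left(- \frac{1}{128}\right) + \frac{-54 - 656}{119 \left(\left(-2\right) 4\right)} = \frac{47607}{128} - \frac{710}{119 \left(-8\right)} = \frac{47607}{128} - \frac{710}{-952} = \frac{47607}{128} - - \frac{355}{476} = \frac{47607}{128} + \frac{355}{476} = \frac{5676593}{15232}$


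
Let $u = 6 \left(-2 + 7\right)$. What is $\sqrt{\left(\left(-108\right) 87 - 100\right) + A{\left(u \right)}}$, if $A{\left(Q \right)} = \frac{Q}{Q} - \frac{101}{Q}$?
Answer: $\frac{i \sqrt{8548530}}{30} \approx 97.46 i$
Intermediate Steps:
$u = 30$ ($u = 6 \cdot 5 = 30$)
$A{\left(Q \right)} = 1 - \frac{101}{Q}$
$\sqrt{\left(\left(-108\right) 87 - 100\right) + A{\left(u \right)}} = \sqrt{\left(\left(-108\right) 87 - 100\right) + \frac{-101 + 30}{30}} = \sqrt{\left(-9396 - 100\right) + \frac{1}{30} \left(-71\right)} = \sqrt{-9496 - \frac{71}{30}} = \sqrt{- \frac{284951}{30}} = \frac{i \sqrt{8548530}}{30}$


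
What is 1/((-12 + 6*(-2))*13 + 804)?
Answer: 1/492 ≈ 0.0020325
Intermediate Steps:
1/((-12 + 6*(-2))*13 + 804) = 1/((-12 - 12)*13 + 804) = 1/(-24*13 + 804) = 1/(-312 + 804) = 1/492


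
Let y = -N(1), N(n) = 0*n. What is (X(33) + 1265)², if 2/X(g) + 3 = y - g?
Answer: 518427361/324 ≈ 1.6001e+6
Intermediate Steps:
N(n) = 0
y = 0 (y = -1*0 = 0)
X(g) = 2/(-3 - g) (X(g) = 2/(-3 + (0 - g)) = 2/(-3 - g))
(X(33) + 1265)² = (-2/(3 + 33) + 1265)² = (-2/36 + 1265)² = (-2*1/36 + 1265)² = (-1/18 + 1265)² = (22769/18)² = 518427361/324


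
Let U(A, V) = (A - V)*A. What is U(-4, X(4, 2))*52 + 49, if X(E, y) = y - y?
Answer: 881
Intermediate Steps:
X(E, y) = 0
U(A, V) = A*(A - V)
U(-4, X(4, 2))*52 + 49 = -4*(-4 - 1*0)*52 + 49 = -4*(-4 + 0)*52 + 49 = -4*(-4)*52 + 49 = 16*52 + 49 = 832 + 49 = 881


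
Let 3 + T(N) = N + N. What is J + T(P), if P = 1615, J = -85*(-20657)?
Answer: 1759072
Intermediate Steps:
J = 1755845
T(N) = -3 + 2*N (T(N) = -3 + (N + N) = -3 + 2*N)
J + T(P) = 1755845 + (-3 + 2*1615) = 1755845 + (-3 + 3230) = 1755845 + 3227 = 1759072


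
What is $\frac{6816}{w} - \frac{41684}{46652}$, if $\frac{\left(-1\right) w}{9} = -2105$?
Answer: $- \frac{39310279}{73651845} \approx -0.53373$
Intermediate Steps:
$w = 18945$ ($w = \left(-9\right) \left(-2105\right) = 18945$)
$\frac{6816}{w} - \frac{41684}{46652} = \frac{6816}{18945} - \frac{41684}{46652} = 6816 \cdot \frac{1}{18945} - \frac{10421}{11663} = \frac{2272}{6315} - \frac{10421}{11663} = - \frac{39310279}{73651845}$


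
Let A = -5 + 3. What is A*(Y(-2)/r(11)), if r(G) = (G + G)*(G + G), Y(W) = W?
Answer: 1/121 ≈ 0.0082645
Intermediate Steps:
r(G) = 4*G**2 (r(G) = (2*G)*(2*G) = 4*G**2)
A = -2
A*(Y(-2)/r(11)) = -(-4)/(4*11**2) = -(-4)/(4*121) = -(-4)/484 = -2*(-1/242) = 1/121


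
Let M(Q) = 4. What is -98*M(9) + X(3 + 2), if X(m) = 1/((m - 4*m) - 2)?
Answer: -6665/17 ≈ -392.06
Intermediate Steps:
X(m) = 1/(-2 - 3*m) (X(m) = 1/(-3*m - 2) = 1/(-2 - 3*m))
-98*M(9) + X(3 + 2) = -98*4 - 1/(2 + 3*(3 + 2)) = -392 - 1/(2 + 3*5) = -392 - 1/(2 + 15) = -392 - 1/17 = -6665/17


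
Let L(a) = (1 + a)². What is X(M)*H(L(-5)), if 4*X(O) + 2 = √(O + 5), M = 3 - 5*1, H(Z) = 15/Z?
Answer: -15/32 + 15*√3/64 ≈ -0.062801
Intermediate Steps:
M = -2 (M = 3 - 5 = -2)
X(O) = -½ + √(5 + O)/4 (X(O) = -½ + √(O + 5)/4 = -½ + √(5 + O)/4)
X(M)*H(L(-5)) = (-½ + √(5 - 2)/4)*(15/((1 - 5)²)) = (-½ + √3/4)*(15/((-4)²)) = (-½ + √3/4)*(15/16) = -15/32 + 15*√3/64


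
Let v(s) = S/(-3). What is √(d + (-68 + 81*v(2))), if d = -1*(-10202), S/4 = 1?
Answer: 3*√1114 ≈ 100.13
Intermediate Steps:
S = 4 (S = 4*1 = 4)
v(s) = -4/3 (v(s) = 4/(-3) = 4*(-⅓) = -4/3)
d = 10202
√(d + (-68 + 81*v(2))) = √(10202 + (-68 + 81*(-4/3))) = √(10202 + (-68 - 108)) = √(10202 - 176) = √10026 = 3*√1114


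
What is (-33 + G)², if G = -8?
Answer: 1681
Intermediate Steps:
(-33 + G)² = (-33 - 8)² = (-41)² = 1681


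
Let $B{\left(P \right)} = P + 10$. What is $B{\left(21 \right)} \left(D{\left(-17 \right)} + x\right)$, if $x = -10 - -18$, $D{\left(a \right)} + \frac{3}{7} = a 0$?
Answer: $\frac{1643}{7} \approx 234.71$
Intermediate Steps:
$B{\left(P \right)} = 10 + P$
$D{\left(a \right)} = - \frac{3}{7}$ ($D{\left(a \right)} = - \frac{3}{7} + a 0 = - \frac{3}{7} + 0 = - \frac{3}{7}$)
$x = 8$ ($x = -10 + 18 = 8$)
$B{\left(21 \right)} \left(D{\left(-17 \right)} + x\right) = \left(10 + 21\right) \left(- \frac{3}{7} + 8\right) = 31 \cdot \frac{53}{7} = \frac{1643}{7}$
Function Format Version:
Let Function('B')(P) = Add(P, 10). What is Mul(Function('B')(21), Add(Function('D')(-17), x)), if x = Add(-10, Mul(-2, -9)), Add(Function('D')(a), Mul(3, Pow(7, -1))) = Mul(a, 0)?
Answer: Rational(1643, 7) ≈ 234.71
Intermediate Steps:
Function('B')(P) = Add(10, P)
Function('D')(a) = Rational(-3, 7) (Function('D')(a) = Add(Rational(-3, 7), Mul(a, 0)) = Add(Rational(-3, 7), 0) = Rational(-3, 7))
x = 8 (x = Add(-10, 18) = 8)
Mul(Function('B')(21), Add(Function('D')(-17), x)) = Mul(Add(10, 21), Add(Rational(-3, 7), 8)) = Mul(31, Rational(53, 7)) = Rational(1643, 7)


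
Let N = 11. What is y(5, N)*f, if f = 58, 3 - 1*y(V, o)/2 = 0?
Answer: 348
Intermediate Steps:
y(V, o) = 6 (y(V, o) = 6 - 2*0 = 6 + 0 = 6)
y(5, N)*f = 6*58 = 348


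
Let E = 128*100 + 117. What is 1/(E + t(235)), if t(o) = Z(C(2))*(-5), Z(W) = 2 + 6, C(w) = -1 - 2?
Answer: 1/12877 ≈ 7.7658e-5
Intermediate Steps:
C(w) = -3
Z(W) = 8
t(o) = -40 (t(o) = 8*(-5) = -40)
E = 12917 (E = 12800 + 117 = 12917)
1/(E + t(235)) = 1/(12917 - 40) = 1/12877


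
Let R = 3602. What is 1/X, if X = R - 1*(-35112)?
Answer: 1/38714 ≈ 2.5830e-5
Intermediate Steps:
X = 38714 (X = 3602 - 1*(-35112) = 3602 + 35112 = 38714)
1/X = 1/38714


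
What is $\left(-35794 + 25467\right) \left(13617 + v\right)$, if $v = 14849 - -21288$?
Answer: $-513809558$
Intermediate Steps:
$v = 36137$ ($v = 14849 + 21288 = 36137$)
$\left(-35794 + 25467\right) \left(13617 + v\right) = \left(-35794 + 25467\right) \left(13617 + 36137\right) = \left(-10327\right) 49754 = -513809558$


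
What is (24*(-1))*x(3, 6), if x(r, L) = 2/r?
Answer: -16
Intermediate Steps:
(24*(-1))*x(3, 6) = (24*(-1))*(2/3) = -48/3 = -24*2/3 = -16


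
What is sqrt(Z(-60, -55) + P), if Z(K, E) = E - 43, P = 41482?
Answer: 2*sqrt(10346) ≈ 203.43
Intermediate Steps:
Z(K, E) = -43 + E
sqrt(Z(-60, -55) + P) = sqrt((-43 - 55) + 41482) = sqrt(-98 + 41482) = sqrt(41384) = 2*sqrt(10346)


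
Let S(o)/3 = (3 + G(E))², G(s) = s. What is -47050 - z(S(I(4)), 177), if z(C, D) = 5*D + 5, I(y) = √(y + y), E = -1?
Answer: -47940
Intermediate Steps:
I(y) = √2*√y (I(y) = √(2*y) = √2*√y)
S(o) = 12 (S(o) = 3*(3 - 1)² = 3*2² = 3*4 = 12)
z(C, D) = 5 + 5*D
-47050 - z(S(I(4)), 177) = -47050 - (5 + 5*177) = -47050 - (5 + 885) = -47050 - 1*890 = -47050 - 890 = -47940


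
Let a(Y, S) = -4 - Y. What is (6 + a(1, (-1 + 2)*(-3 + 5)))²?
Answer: 1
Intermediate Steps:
(6 + a(1, (-1 + 2)*(-3 + 5)))² = (6 + (-4 - 1*1))² = (6 + (-4 - 1))² = (6 - 5)² = 1² = 1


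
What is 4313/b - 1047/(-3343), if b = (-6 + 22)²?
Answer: 14686391/855808 ≈ 17.161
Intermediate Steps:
b = 256 (b = 16² = 256)
4313/b - 1047/(-3343) = 4313/256 - 1047/(-3343) = 4313*(1/256) - 1047*(-1/3343) = 4313/256 + 1047/3343 = 14686391/855808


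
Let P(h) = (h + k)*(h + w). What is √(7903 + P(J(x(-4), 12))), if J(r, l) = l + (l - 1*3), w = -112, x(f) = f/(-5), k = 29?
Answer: √3353 ≈ 57.905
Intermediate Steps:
x(f) = -f/5 (x(f) = f*(-⅕) = -f/5)
J(r, l) = -3 + 2*l (J(r, l) = l + (l - 3) = l + (-3 + l) = -3 + 2*l)
P(h) = (-112 + h)*(29 + h) (P(h) = (h + 29)*(h - 112) = (29 + h)*(-112 + h) = (-112 + h)*(29 + h))
√(7903 + P(J(x(-4), 12))) = √(7903 + (-3248 + (-3 + 2*12)² - 83*(-3 + 2*12))) = √(7903 + (-3248 + (-3 + 24)² - 83*(-3 + 24))) = √(7903 + (-3248 + 21² - 83*21)) = √(7903 + (-3248 + 441 - 1743)) = √(7903 - 4550) = √3353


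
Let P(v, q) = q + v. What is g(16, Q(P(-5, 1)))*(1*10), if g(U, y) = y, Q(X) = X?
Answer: -40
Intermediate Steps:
g(16, Q(P(-5, 1)))*(1*10) = (1 - 5)*(1*10) = -4*10 = -40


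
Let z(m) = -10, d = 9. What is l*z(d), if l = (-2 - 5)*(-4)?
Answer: -280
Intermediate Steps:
l = 28 (l = -7*(-4) = 28)
l*z(d) = 28*(-10) = -280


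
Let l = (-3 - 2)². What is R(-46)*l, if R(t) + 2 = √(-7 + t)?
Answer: -50 + 25*I*√53 ≈ -50.0 + 182.0*I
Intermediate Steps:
l = 25 (l = (-5)² = 25)
R(t) = -2 + √(-7 + t)
R(-46)*l = (-2 + √(-7 - 46))*25 = (-2 + √(-53))*25 = (-2 + I*√53)*25 = -50 + 25*I*√53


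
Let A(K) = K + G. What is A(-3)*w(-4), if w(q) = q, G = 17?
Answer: -56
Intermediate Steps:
A(K) = 17 + K (A(K) = K + 17 = 17 + K)
A(-3)*w(-4) = (17 - 3)*(-4) = 14*(-4) = -56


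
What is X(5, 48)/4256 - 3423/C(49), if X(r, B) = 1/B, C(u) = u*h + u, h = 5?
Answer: -339785/29184 ≈ -11.643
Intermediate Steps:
C(u) = 6*u (C(u) = u*5 + u = 5*u + u = 6*u)
X(5, 48)/4256 - 3423/C(49) = 1/(48*4256) - 3423/(6*49) = (1/48)*(1/4256) - 3423/294 = 1/204288 - 3423*1/294 = 1/204288 - 163/14 = -339785/29184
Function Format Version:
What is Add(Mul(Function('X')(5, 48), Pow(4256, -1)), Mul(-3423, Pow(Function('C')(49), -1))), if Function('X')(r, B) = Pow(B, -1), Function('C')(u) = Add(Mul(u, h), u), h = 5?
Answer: Rational(-339785, 29184) ≈ -11.643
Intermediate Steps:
Function('C')(u) = Mul(6, u) (Function('C')(u) = Add(Mul(u, 5), u) = Add(Mul(5, u), u) = Mul(6, u))
Add(Mul(Function('X')(5, 48), Pow(4256, -1)), Mul(-3423, Pow(Function('C')(49), -1))) = Add(Mul(Pow(48, -1), Pow(4256, -1)), Mul(-3423, Pow(Mul(6, 49), -1))) = Add(Mul(Rational(1, 48), Rational(1, 4256)), Mul(-3423, Pow(294, -1))) = Add(Rational(1, 204288), Mul(-3423, Rational(1, 294))) = Add(Rational(1, 204288), Rational(-163, 14)) = Rational(-339785, 29184)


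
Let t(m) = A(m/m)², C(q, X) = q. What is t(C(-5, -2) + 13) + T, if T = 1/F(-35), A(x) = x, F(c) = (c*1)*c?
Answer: 1226/1225 ≈ 1.0008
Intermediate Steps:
F(c) = c² (F(c) = c*c = c²)
T = 1/1225 (T = 1/((-35)²) = 1/1225 ≈ 0.00081633)
t(m) = 1 (t(m) = (m/m)² = 1² = 1)
t(C(-5, -2) + 13) + T = 1 + 1/1225 = 1226/1225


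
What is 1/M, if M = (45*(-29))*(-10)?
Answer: 1/13050 ≈ 7.6628e-5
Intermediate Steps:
M = 13050 (M = -1305*(-10) = 13050)
1/M = 1/13050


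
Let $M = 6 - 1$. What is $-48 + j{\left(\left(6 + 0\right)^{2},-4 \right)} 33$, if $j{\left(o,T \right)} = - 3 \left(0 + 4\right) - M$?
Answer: $-609$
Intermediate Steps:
$M = 5$
$j{\left(o,T \right)} = -17$ ($j{\left(o,T \right)} = - 3 \left(0 + 4\right) - 5 = \left(-3\right) 4 - 5 = -12 - 5 = -17$)
$-48 + j{\left(\left(6 + 0\right)^{2},-4 \right)} 33 = -48 - 561 = -609$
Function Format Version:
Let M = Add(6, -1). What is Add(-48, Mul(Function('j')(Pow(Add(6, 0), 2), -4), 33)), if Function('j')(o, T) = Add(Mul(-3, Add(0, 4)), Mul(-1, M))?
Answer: -609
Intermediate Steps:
M = 5
Function('j')(o, T) = -17 (Function('j')(o, T) = Add(Mul(-3, Add(0, 4)), Mul(-1, 5)) = Add(Mul(-3, 4), -5) = Add(-12, -5) = -17)
Add(-48, Mul(Function('j')(Pow(Add(6, 0), 2), -4), 33)) = Add(-48, Mul(-17, 33)) = Add(-48, -561) = -609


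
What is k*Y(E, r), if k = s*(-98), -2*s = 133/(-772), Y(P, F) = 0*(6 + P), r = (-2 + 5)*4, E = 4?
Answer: 0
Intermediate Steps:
r = 12 (r = 3*4 = 12)
Y(P, F) = 0
s = 133/1544 (s = -133/(2*(-772)) = -133*(-1)/(2*772) = -½*(-133/772) = 133/1544 ≈ 0.086140)
k = -6517/772 (k = (133/1544)*(-98) = -6517/772 ≈ -8.4417)
k*Y(E, r) = -6517/772*0 = 0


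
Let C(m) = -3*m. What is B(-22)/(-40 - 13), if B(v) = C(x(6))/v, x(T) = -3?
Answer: 9/1166 ≈ 0.0077187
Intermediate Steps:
C(m) = -3*m
B(v) = 9/v (B(v) = (-3*(-3))/v = 9/v)
B(-22)/(-40 - 13) = (9/(-22))/(-40 - 13) = (9*(-1/22))/(-53) = -9/22*(-1/53) = 9/1166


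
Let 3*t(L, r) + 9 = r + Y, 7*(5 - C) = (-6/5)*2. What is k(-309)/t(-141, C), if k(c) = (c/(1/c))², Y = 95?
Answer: 957245242905/3197 ≈ 2.9942e+8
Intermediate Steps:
C = 187/35 (C = 5 - -6/5*2/7 = 5 - (⅕)*(-6)*2/7 = 5 - (-6)*2/35 = 5 - ⅐*(-12/5) = 5 + 12/35 = 187/35 ≈ 5.3429)
k(c) = c⁴ (k(c) = (c*c)² = (c²)² = c⁴)
t(L, r) = 86/3 + r/3 (t(L, r) = -3 + (r + 95)/3 = -3 + (95 + r)/3 = -3 + (95/3 + r/3) = 86/3 + r/3)
k(-309)/t(-141, C) = (-309)⁴/(86/3 + (⅓)*(187/35)) = 9116621361/(86/3 + 187/105) = 9116621361/(3197/105) = 9116621361*(105/3197) = 957245242905/3197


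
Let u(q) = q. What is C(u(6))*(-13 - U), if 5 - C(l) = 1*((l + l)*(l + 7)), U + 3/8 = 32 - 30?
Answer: 17667/8 ≈ 2208.4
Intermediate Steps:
U = 13/8 (U = -3/8 + (32 - 30) = -3/8 + 2 = 13/8 ≈ 1.6250)
C(l) = 5 - 2*l*(7 + l) (C(l) = 5 - (l + l)*(l + 7) = 5 - (2*l)*(7 + l) = 5 - 2*l*(7 + l))
C(u(6))*(-13 - U) = (5 - 14*6 - 2*6²)*(-13 - 1*13/8) = (5 - 84 - 2*36)*(-13 - 13/8) = (5 - 84 - 72)*(-117/8) = -151*(-117/8) = 17667/8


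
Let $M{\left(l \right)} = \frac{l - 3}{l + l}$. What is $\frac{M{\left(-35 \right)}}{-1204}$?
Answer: $- \frac{19}{42140} \approx -0.00045088$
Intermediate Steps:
$M{\left(l \right)} = \frac{-3 + l}{2 l}$
$\frac{M{\left(-35 \right)}}{-1204} = \frac{\frac{1}{2} \frac{1}{-35} \left(-3 - 35\right)}{-1204} = \frac{1}{2} \left(- \frac{1}{35}\right) \left(-38\right) \left(- \frac{1}{1204}\right) = \frac{19}{35} \left(- \frac{1}{1204}\right) = - \frac{19}{42140}$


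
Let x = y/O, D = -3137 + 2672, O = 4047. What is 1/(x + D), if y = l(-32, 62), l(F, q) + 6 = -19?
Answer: -4047/1881880 ≈ -0.0021505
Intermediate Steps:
l(F, q) = -25 (l(F, q) = -6 - 19 = -25)
y = -25
D = -465
x = -25/4047 ≈ -0.0061774
1/(x + D) = 1/(-25/4047 - 465) = 1/(-1881880/4047) = -4047/1881880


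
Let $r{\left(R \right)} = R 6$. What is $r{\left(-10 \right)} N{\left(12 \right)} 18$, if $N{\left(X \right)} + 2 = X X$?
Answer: $-153360$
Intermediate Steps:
$r{\left(R \right)} = 6 R$
$N{\left(X \right)} = -2 + X^{2}$ ($N{\left(X \right)} = -2 + X X = -2 + X^{2}$)
$r{\left(-10 \right)} N{\left(12 \right)} 18 = 6 \left(-10\right) \left(-2 + 12^{2}\right) 18 = - 60 \left(-2 + 144\right) 18 = \left(-60\right) 142 \cdot 18 = \left(-8520\right) 18 = -153360$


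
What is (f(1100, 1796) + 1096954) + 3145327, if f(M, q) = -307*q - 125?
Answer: 3690784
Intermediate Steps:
f(M, q) = -125 - 307*q
(f(1100, 1796) + 1096954) + 3145327 = ((-125 - 307*1796) + 1096954) + 3145327 = ((-125 - 551372) + 1096954) + 3145327 = (-551497 + 1096954) + 3145327 = 545457 + 3145327 = 3690784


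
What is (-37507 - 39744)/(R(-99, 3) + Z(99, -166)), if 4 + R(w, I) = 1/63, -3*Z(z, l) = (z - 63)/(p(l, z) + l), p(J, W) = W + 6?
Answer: 296875593/14555 ≈ 20397.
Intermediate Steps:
p(J, W) = 6 + W
Z(z, l) = -(-63 + z)/(3*(6 + l + z)) (Z(z, l) = -(z - 63)/(3*((6 + z) + l)) = -(-63 + z)/(3*(6 + l + z)))
R(w, I) = -251/63 (R(w, I) = -4 + 1/63 = -251/63)
(-37507 - 39744)/(R(-99, 3) + Z(99, -166)) = (-37507 - 39744)/(-251/63 + (21 - 1/3*99)/(6 - 166 + 99)) = -77251/(-251/63 + (21 - 33)/(-61)) = -77251/(-251/63 - 1/61*(-12)) = -77251/(-251/63 + 12/61) = -77251/(-14555/3843) = -77251*(-3843/14555) = 296875593/14555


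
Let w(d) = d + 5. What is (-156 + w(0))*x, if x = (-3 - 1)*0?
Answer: 0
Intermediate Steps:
w(d) = 5 + d
x = 0 (x = -4*0 = 0)
(-156 + w(0))*x = (-156 + (5 + 0))*0 = (-156 + 5)*0 = -151*0 = 0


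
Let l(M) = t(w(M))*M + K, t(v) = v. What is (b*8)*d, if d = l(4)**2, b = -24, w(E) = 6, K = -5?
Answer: -69312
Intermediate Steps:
l(M) = -5 + 6*M (l(M) = 6*M - 5 = -5 + 6*M)
d = 361 (d = (-5 + 6*4)**2 = (-5 + 24)**2 = 19**2 = 361)
(b*8)*d = -24*8*361 = -192*361 = -69312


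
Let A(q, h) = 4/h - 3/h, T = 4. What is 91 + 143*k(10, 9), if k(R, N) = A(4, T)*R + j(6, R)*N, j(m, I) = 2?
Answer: 6045/2 ≈ 3022.5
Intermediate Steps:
A(q, h) = 1/h
k(R, N) = 2*N + R/4 (k(R, N) = R/4 + 2*N = 2*N + R/4)
91 + 143*k(10, 9) = 91 + 143*(2*9 + (1/4)*10) = 91 + 143*(18 + 5/2) = 91 + 143*(41/2) = 91 + 5863/2 = 6045/2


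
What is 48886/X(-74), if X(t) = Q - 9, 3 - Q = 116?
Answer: -24443/61 ≈ -400.71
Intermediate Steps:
Q = -113 (Q = 3 - 1*116 = 3 - 116 = -113)
X(t) = -122 (X(t) = -113 - 9 = -122)
48886/X(-74) = 48886/(-122) = 48886*(-1/122) = -24443/61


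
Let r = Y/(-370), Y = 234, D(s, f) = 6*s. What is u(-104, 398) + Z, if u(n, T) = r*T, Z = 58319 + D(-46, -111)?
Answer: 10691389/185 ≈ 57791.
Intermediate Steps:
Z = 58043 (Z = 58319 + 6*(-46) = 58319 - 276 = 58043)
r = -117/185 (r = 234/(-370) = 234*(-1/370) = -117/185 ≈ -0.63243)
u(n, T) = -117*T/185
u(-104, 398) + Z = -117/185*398 + 58043 = -46566/185 + 58043 = 10691389/185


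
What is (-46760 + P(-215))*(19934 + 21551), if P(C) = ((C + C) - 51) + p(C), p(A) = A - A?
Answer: -1959792885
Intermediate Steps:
p(A) = 0
P(C) = -51 + 2*C (P(C) = ((C + C) - 51) + 0 = (2*C - 51) + 0 = (-51 + 2*C) + 0 = -51 + 2*C)
(-46760 + P(-215))*(19934 + 21551) = (-46760 + (-51 + 2*(-215)))*(19934 + 21551) = (-46760 + (-51 - 430))*41485 = (-46760 - 481)*41485 = -47241*41485 = -1959792885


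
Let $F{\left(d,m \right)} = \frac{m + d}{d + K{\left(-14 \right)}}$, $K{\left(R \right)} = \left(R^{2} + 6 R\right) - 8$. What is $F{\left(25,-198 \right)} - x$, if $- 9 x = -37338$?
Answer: $- \frac{535351}{129} \approx -4150.0$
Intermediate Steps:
$K{\left(R \right)} = -8 + R^{2} + 6 R$
$x = \frac{12446}{3}$ ($x = \left(- \frac{1}{9}\right) \left(-37338\right) = \frac{12446}{3} \approx 4148.7$)
$F{\left(d,m \right)} = \frac{d + m}{104 + d}$ ($F{\left(d,m \right)} = \frac{m + d}{d + \left(-8 + \left(-14\right)^{2} + 6 \left(-14\right)\right)} = \frac{d + m}{d - -104} = \frac{d + m}{d + 104} = \frac{d + m}{104 + d}$)
$F{\left(25,-198 \right)} - x = \frac{25 - 198}{104 + 25} - \frac{12446}{3} = \frac{1}{129} \left(-173\right) - \frac{12446}{3} = - \frac{173}{129} - \frac{12446}{3} = - \frac{535351}{129}$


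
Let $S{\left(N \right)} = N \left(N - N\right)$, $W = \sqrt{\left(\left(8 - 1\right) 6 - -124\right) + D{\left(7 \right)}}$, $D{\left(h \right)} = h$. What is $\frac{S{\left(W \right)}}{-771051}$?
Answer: $0$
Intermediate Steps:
$W = \sqrt{173}$ ($W = \sqrt{\left(\left(8 - 1\right) 6 - -124\right) + 7} = \sqrt{\left(7 \cdot 6 + 124\right) + 7} = \sqrt{\left(42 + 124\right) + 7} = \sqrt{166 + 7} = \sqrt{173} \approx 13.153$)
$S{\left(N \right)} = 0$ ($S{\left(N \right)} = N 0 = 0$)
$\frac{S{\left(W \right)}}{-771051} = \frac{0}{-771051} = 0 \left(- \frac{1}{771051}\right) = 0$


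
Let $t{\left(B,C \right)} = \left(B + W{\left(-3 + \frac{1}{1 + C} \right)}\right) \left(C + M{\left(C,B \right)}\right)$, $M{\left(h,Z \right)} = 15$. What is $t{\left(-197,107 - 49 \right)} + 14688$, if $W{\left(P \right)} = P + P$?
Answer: $- \frac{7583}{59} \approx -128.53$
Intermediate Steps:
$W{\left(P \right)} = 2 P$
$t{\left(B,C \right)} = \left(15 + C\right) \left(-6 + B + \frac{2}{1 + C}\right)$ ($t{\left(B,C \right)} = \left(B + 2 \left(-3 + \frac{1}{1 + C}\right)\right) \left(C + 15\right) = \left(B - \left(6 - \frac{2}{1 + C}\right)\right) \left(15 + C\right) = \left(-6 + B + \frac{2}{1 + C}\right) \left(15 + C\right) = \left(15 + C\right) \left(-6 + B + \frac{2}{1 + C}\right)$)
$t{\left(-197,107 - 49 \right)} + 14688 = \frac{-60 - 90 \left(107 - 49\right) - 2 \left(107 - 49\right) \left(2 + 3 \left(107 - 49\right)\right) - 197 \left(1 + \left(107 - 49\right)\right) \left(15 + \left(107 - 49\right)\right)}{1 + \left(107 - 49\right)} + 14688 = \frac{-60 - 5220 - 116 \left(2 + 3 \cdot 58\right) - 197 \left(1 + 58\right) \left(15 + 58\right)}{1 + 58} + 14688 = \frac{-60 - 5220 - 116 \left(2 + 174\right) - 11623 \cdot 73}{59} + 14688 = \frac{-60 - 5220 - 116 \cdot 176 - 848479}{59} + 14688 = \frac{-60 - 5220 - 20416 - 848479}{59} + 14688 = \frac{1}{59} \left(-874175\right) + 14688 = - \frac{874175}{59} + 14688 = - \frac{7583}{59}$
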